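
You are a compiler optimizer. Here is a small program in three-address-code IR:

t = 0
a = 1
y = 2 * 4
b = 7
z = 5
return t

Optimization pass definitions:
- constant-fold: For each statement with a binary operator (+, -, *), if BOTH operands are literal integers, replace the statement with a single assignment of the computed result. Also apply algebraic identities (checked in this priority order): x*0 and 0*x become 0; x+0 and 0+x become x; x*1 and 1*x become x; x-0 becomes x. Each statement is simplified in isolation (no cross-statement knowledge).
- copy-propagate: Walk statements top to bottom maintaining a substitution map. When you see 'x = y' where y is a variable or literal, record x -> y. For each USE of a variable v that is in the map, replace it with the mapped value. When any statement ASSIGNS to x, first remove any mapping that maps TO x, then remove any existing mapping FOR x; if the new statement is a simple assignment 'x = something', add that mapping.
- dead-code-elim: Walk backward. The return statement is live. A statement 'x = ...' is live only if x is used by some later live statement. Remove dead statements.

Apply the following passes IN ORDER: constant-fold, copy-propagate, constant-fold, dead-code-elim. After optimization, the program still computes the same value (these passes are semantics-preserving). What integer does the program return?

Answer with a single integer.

Answer: 0

Derivation:
Initial IR:
  t = 0
  a = 1
  y = 2 * 4
  b = 7
  z = 5
  return t
After constant-fold (6 stmts):
  t = 0
  a = 1
  y = 8
  b = 7
  z = 5
  return t
After copy-propagate (6 stmts):
  t = 0
  a = 1
  y = 8
  b = 7
  z = 5
  return 0
After constant-fold (6 stmts):
  t = 0
  a = 1
  y = 8
  b = 7
  z = 5
  return 0
After dead-code-elim (1 stmts):
  return 0
Evaluate:
  t = 0  =>  t = 0
  a = 1  =>  a = 1
  y = 2 * 4  =>  y = 8
  b = 7  =>  b = 7
  z = 5  =>  z = 5
  return t = 0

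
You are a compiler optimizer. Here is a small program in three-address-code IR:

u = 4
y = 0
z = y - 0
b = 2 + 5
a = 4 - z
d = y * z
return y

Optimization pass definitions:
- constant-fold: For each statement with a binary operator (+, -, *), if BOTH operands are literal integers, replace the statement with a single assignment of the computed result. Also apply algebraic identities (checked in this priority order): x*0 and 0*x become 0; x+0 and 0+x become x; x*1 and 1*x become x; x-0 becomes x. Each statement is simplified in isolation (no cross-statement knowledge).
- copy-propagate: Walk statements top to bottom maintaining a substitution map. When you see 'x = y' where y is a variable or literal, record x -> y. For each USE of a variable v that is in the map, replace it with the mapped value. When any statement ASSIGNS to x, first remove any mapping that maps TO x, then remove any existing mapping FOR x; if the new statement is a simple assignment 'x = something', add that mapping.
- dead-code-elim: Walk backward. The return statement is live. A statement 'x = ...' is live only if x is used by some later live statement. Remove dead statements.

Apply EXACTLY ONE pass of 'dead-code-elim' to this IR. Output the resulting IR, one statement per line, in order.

Answer: y = 0
return y

Derivation:
Applying dead-code-elim statement-by-statement:
  [7] return y  -> KEEP (return); live=['y']
  [6] d = y * z  -> DEAD (d not live)
  [5] a = 4 - z  -> DEAD (a not live)
  [4] b = 2 + 5  -> DEAD (b not live)
  [3] z = y - 0  -> DEAD (z not live)
  [2] y = 0  -> KEEP; live=[]
  [1] u = 4  -> DEAD (u not live)
Result (2 stmts):
  y = 0
  return y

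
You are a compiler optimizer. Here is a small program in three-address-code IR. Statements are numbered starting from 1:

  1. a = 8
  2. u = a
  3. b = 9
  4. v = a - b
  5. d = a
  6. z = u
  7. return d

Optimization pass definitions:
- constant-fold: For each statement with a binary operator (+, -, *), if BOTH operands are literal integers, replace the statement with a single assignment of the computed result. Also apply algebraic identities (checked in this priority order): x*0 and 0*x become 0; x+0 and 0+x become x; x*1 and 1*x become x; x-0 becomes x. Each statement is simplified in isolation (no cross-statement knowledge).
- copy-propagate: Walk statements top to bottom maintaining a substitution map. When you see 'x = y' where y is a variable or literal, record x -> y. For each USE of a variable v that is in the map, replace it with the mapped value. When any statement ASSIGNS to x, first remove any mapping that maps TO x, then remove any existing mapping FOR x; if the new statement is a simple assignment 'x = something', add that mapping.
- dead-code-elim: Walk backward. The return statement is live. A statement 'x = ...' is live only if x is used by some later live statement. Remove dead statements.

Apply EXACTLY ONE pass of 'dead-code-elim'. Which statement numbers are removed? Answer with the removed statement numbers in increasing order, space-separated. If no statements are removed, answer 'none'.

Answer: 2 3 4 6

Derivation:
Backward liveness scan:
Stmt 1 'a = 8': KEEP (a is live); live-in = []
Stmt 2 'u = a': DEAD (u not in live set ['a'])
Stmt 3 'b = 9': DEAD (b not in live set ['a'])
Stmt 4 'v = a - b': DEAD (v not in live set ['a'])
Stmt 5 'd = a': KEEP (d is live); live-in = ['a']
Stmt 6 'z = u': DEAD (z not in live set ['d'])
Stmt 7 'return d': KEEP (return); live-in = ['d']
Removed statement numbers: [2, 3, 4, 6]
Surviving IR:
  a = 8
  d = a
  return d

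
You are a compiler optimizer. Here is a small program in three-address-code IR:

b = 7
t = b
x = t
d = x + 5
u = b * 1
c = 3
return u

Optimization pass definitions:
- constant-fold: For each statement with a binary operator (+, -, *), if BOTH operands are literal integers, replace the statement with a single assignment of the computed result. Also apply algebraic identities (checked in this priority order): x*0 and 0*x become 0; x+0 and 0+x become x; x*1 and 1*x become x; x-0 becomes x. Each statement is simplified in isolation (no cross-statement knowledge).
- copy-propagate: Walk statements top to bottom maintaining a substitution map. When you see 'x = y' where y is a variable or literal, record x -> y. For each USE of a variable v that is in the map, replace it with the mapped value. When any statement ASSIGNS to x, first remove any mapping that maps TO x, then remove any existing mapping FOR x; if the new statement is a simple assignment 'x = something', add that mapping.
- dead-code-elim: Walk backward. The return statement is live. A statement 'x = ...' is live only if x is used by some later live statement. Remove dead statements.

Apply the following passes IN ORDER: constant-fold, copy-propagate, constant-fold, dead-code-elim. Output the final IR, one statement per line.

Answer: return 7

Derivation:
Initial IR:
  b = 7
  t = b
  x = t
  d = x + 5
  u = b * 1
  c = 3
  return u
After constant-fold (7 stmts):
  b = 7
  t = b
  x = t
  d = x + 5
  u = b
  c = 3
  return u
After copy-propagate (7 stmts):
  b = 7
  t = 7
  x = 7
  d = 7 + 5
  u = 7
  c = 3
  return 7
After constant-fold (7 stmts):
  b = 7
  t = 7
  x = 7
  d = 12
  u = 7
  c = 3
  return 7
After dead-code-elim (1 stmts):
  return 7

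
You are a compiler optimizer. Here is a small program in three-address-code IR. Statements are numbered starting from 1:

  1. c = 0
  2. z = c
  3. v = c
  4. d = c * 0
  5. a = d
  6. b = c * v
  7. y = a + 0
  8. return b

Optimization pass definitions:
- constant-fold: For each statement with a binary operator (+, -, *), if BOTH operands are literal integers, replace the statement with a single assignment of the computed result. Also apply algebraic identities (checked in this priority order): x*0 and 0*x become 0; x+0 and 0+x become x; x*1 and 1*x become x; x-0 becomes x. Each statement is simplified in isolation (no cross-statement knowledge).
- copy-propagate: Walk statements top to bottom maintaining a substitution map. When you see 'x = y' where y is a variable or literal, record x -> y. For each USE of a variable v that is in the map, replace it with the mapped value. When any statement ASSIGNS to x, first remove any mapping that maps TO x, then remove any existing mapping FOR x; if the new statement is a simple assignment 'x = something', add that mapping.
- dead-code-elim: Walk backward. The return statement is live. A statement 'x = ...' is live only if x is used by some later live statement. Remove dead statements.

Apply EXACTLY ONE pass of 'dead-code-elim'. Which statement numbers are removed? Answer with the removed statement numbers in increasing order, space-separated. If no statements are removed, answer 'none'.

Answer: 2 4 5 7

Derivation:
Backward liveness scan:
Stmt 1 'c = 0': KEEP (c is live); live-in = []
Stmt 2 'z = c': DEAD (z not in live set ['c'])
Stmt 3 'v = c': KEEP (v is live); live-in = ['c']
Stmt 4 'd = c * 0': DEAD (d not in live set ['c', 'v'])
Stmt 5 'a = d': DEAD (a not in live set ['c', 'v'])
Stmt 6 'b = c * v': KEEP (b is live); live-in = ['c', 'v']
Stmt 7 'y = a + 0': DEAD (y not in live set ['b'])
Stmt 8 'return b': KEEP (return); live-in = ['b']
Removed statement numbers: [2, 4, 5, 7]
Surviving IR:
  c = 0
  v = c
  b = c * v
  return b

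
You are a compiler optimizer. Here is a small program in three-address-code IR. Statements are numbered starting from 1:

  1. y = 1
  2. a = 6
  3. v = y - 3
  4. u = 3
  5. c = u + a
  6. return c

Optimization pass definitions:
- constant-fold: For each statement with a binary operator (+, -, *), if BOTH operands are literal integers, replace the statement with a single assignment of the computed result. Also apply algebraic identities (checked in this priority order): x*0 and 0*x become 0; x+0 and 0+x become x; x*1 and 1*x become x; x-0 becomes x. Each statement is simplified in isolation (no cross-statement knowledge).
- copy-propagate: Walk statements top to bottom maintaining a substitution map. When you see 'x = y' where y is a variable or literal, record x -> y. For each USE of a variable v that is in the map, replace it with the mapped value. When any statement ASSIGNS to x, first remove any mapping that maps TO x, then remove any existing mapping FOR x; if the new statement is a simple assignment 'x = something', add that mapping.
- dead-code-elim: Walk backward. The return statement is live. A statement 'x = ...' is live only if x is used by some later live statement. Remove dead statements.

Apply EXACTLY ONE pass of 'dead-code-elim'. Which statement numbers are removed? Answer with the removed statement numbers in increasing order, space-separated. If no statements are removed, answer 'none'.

Answer: 1 3

Derivation:
Backward liveness scan:
Stmt 1 'y = 1': DEAD (y not in live set [])
Stmt 2 'a = 6': KEEP (a is live); live-in = []
Stmt 3 'v = y - 3': DEAD (v not in live set ['a'])
Stmt 4 'u = 3': KEEP (u is live); live-in = ['a']
Stmt 5 'c = u + a': KEEP (c is live); live-in = ['a', 'u']
Stmt 6 'return c': KEEP (return); live-in = ['c']
Removed statement numbers: [1, 3]
Surviving IR:
  a = 6
  u = 3
  c = u + a
  return c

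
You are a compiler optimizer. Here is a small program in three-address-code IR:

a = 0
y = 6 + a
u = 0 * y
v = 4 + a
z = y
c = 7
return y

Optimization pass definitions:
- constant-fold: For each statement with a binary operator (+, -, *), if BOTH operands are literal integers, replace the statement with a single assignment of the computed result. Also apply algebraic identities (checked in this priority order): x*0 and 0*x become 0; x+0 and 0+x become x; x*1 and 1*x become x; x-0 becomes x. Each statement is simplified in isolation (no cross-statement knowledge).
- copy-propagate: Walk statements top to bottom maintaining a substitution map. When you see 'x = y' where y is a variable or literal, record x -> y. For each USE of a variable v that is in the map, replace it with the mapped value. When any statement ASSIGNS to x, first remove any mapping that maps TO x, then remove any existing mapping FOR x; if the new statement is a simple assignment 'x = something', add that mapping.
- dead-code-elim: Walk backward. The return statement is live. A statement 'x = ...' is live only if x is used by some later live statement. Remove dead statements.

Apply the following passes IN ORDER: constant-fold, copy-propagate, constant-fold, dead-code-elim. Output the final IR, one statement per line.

Answer: y = 6
return y

Derivation:
Initial IR:
  a = 0
  y = 6 + a
  u = 0 * y
  v = 4 + a
  z = y
  c = 7
  return y
After constant-fold (7 stmts):
  a = 0
  y = 6 + a
  u = 0
  v = 4 + a
  z = y
  c = 7
  return y
After copy-propagate (7 stmts):
  a = 0
  y = 6 + 0
  u = 0
  v = 4 + 0
  z = y
  c = 7
  return y
After constant-fold (7 stmts):
  a = 0
  y = 6
  u = 0
  v = 4
  z = y
  c = 7
  return y
After dead-code-elim (2 stmts):
  y = 6
  return y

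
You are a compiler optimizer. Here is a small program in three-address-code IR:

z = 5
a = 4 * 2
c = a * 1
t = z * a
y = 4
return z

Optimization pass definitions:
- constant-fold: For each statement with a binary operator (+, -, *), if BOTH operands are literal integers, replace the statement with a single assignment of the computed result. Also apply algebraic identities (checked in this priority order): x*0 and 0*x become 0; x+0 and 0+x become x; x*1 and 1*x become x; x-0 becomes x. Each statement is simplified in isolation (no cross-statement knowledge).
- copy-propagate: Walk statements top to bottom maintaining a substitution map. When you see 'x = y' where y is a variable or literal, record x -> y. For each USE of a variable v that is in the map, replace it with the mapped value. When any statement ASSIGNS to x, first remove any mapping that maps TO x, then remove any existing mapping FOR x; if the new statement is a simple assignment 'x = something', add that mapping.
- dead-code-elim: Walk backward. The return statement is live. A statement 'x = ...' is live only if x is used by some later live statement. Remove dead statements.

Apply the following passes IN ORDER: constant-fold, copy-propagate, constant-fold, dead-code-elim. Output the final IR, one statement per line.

Answer: return 5

Derivation:
Initial IR:
  z = 5
  a = 4 * 2
  c = a * 1
  t = z * a
  y = 4
  return z
After constant-fold (6 stmts):
  z = 5
  a = 8
  c = a
  t = z * a
  y = 4
  return z
After copy-propagate (6 stmts):
  z = 5
  a = 8
  c = 8
  t = 5 * 8
  y = 4
  return 5
After constant-fold (6 stmts):
  z = 5
  a = 8
  c = 8
  t = 40
  y = 4
  return 5
After dead-code-elim (1 stmts):
  return 5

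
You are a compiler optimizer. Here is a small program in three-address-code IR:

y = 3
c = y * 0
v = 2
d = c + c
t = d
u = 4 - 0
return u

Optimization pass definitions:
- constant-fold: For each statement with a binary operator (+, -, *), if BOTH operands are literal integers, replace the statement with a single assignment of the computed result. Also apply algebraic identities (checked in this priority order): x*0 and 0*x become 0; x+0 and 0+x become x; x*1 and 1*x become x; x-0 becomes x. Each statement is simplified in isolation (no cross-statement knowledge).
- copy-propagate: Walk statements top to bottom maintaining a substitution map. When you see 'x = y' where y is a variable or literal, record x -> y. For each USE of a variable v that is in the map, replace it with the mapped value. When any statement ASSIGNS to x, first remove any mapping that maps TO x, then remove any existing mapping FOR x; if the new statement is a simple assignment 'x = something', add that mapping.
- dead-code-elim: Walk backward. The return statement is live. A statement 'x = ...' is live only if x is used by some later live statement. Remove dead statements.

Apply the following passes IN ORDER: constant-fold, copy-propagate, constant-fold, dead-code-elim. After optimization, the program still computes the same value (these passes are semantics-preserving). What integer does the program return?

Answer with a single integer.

Answer: 4

Derivation:
Initial IR:
  y = 3
  c = y * 0
  v = 2
  d = c + c
  t = d
  u = 4 - 0
  return u
After constant-fold (7 stmts):
  y = 3
  c = 0
  v = 2
  d = c + c
  t = d
  u = 4
  return u
After copy-propagate (7 stmts):
  y = 3
  c = 0
  v = 2
  d = 0 + 0
  t = d
  u = 4
  return 4
After constant-fold (7 stmts):
  y = 3
  c = 0
  v = 2
  d = 0
  t = d
  u = 4
  return 4
After dead-code-elim (1 stmts):
  return 4
Evaluate:
  y = 3  =>  y = 3
  c = y * 0  =>  c = 0
  v = 2  =>  v = 2
  d = c + c  =>  d = 0
  t = d  =>  t = 0
  u = 4 - 0  =>  u = 4
  return u = 4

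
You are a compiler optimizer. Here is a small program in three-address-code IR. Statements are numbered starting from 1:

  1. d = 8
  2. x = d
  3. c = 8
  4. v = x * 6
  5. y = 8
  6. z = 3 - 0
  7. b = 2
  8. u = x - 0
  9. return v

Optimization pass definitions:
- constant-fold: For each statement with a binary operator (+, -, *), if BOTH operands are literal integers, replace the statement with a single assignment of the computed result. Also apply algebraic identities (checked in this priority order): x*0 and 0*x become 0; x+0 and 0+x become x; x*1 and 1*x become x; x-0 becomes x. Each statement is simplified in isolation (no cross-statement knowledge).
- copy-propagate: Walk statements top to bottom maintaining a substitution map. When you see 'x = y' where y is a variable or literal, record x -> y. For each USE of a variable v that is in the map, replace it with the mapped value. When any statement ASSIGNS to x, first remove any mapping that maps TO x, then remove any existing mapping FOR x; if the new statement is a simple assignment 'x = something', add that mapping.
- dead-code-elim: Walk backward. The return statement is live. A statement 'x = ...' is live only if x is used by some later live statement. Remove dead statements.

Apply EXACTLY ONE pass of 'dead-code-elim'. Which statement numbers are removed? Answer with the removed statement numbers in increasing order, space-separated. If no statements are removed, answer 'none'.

Backward liveness scan:
Stmt 1 'd = 8': KEEP (d is live); live-in = []
Stmt 2 'x = d': KEEP (x is live); live-in = ['d']
Stmt 3 'c = 8': DEAD (c not in live set ['x'])
Stmt 4 'v = x * 6': KEEP (v is live); live-in = ['x']
Stmt 5 'y = 8': DEAD (y not in live set ['v'])
Stmt 6 'z = 3 - 0': DEAD (z not in live set ['v'])
Stmt 7 'b = 2': DEAD (b not in live set ['v'])
Stmt 8 'u = x - 0': DEAD (u not in live set ['v'])
Stmt 9 'return v': KEEP (return); live-in = ['v']
Removed statement numbers: [3, 5, 6, 7, 8]
Surviving IR:
  d = 8
  x = d
  v = x * 6
  return v

Answer: 3 5 6 7 8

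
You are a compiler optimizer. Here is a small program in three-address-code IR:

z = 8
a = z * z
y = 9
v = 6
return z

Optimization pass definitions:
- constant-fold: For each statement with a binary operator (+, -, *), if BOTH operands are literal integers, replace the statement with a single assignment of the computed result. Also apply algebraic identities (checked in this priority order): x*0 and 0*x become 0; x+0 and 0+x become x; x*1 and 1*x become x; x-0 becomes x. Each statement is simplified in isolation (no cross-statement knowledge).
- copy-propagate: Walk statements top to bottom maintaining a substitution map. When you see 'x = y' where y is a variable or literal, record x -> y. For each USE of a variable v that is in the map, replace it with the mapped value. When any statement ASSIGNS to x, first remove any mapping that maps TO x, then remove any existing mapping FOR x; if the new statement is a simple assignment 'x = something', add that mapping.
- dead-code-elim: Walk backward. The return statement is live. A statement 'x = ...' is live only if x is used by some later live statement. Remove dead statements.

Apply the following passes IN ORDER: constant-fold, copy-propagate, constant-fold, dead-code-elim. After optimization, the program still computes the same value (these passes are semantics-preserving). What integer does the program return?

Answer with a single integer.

Initial IR:
  z = 8
  a = z * z
  y = 9
  v = 6
  return z
After constant-fold (5 stmts):
  z = 8
  a = z * z
  y = 9
  v = 6
  return z
After copy-propagate (5 stmts):
  z = 8
  a = 8 * 8
  y = 9
  v = 6
  return 8
After constant-fold (5 stmts):
  z = 8
  a = 64
  y = 9
  v = 6
  return 8
After dead-code-elim (1 stmts):
  return 8
Evaluate:
  z = 8  =>  z = 8
  a = z * z  =>  a = 64
  y = 9  =>  y = 9
  v = 6  =>  v = 6
  return z = 8

Answer: 8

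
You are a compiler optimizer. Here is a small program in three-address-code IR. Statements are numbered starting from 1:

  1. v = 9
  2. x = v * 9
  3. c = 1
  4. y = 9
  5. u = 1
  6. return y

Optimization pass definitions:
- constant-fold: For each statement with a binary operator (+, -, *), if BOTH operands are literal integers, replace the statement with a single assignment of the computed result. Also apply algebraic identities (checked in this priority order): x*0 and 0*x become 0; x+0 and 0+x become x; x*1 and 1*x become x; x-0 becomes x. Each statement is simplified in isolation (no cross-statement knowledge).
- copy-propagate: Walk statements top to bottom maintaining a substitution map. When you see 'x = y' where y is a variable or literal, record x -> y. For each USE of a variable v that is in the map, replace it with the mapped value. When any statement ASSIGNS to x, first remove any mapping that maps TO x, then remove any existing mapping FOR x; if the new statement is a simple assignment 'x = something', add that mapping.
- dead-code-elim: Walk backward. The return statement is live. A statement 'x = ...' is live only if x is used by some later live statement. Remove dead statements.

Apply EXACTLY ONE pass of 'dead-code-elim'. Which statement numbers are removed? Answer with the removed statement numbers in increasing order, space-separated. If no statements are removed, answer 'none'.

Answer: 1 2 3 5

Derivation:
Backward liveness scan:
Stmt 1 'v = 9': DEAD (v not in live set [])
Stmt 2 'x = v * 9': DEAD (x not in live set [])
Stmt 3 'c = 1': DEAD (c not in live set [])
Stmt 4 'y = 9': KEEP (y is live); live-in = []
Stmt 5 'u = 1': DEAD (u not in live set ['y'])
Stmt 6 'return y': KEEP (return); live-in = ['y']
Removed statement numbers: [1, 2, 3, 5]
Surviving IR:
  y = 9
  return y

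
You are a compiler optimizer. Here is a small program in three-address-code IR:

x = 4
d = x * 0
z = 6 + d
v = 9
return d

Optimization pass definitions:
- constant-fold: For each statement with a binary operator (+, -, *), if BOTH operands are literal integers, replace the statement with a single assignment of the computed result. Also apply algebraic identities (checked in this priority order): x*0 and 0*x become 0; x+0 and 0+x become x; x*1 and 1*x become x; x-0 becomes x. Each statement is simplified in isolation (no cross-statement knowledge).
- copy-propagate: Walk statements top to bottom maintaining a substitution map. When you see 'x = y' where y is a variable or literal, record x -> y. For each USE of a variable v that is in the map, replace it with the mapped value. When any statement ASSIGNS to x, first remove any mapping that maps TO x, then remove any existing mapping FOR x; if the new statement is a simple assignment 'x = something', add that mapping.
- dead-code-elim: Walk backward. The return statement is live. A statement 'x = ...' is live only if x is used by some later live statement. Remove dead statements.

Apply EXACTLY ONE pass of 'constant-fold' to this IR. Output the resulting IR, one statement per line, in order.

Applying constant-fold statement-by-statement:
  [1] x = 4  (unchanged)
  [2] d = x * 0  -> d = 0
  [3] z = 6 + d  (unchanged)
  [4] v = 9  (unchanged)
  [5] return d  (unchanged)
Result (5 stmts):
  x = 4
  d = 0
  z = 6 + d
  v = 9
  return d

Answer: x = 4
d = 0
z = 6 + d
v = 9
return d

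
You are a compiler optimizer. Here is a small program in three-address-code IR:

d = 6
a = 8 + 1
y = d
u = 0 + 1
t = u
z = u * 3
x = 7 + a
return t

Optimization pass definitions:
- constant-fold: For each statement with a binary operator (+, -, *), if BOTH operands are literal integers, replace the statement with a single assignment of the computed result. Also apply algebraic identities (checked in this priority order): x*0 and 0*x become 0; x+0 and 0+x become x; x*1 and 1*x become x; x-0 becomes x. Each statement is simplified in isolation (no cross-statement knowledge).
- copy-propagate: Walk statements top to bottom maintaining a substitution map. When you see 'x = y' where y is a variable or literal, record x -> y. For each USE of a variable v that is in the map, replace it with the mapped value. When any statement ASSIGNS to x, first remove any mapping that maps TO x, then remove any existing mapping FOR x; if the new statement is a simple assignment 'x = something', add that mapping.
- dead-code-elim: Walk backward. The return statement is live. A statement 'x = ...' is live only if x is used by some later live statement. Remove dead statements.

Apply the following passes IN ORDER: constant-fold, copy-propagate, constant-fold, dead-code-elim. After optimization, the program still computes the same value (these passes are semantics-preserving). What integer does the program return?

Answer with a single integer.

Initial IR:
  d = 6
  a = 8 + 1
  y = d
  u = 0 + 1
  t = u
  z = u * 3
  x = 7 + a
  return t
After constant-fold (8 stmts):
  d = 6
  a = 9
  y = d
  u = 1
  t = u
  z = u * 3
  x = 7 + a
  return t
After copy-propagate (8 stmts):
  d = 6
  a = 9
  y = 6
  u = 1
  t = 1
  z = 1 * 3
  x = 7 + 9
  return 1
After constant-fold (8 stmts):
  d = 6
  a = 9
  y = 6
  u = 1
  t = 1
  z = 3
  x = 16
  return 1
After dead-code-elim (1 stmts):
  return 1
Evaluate:
  d = 6  =>  d = 6
  a = 8 + 1  =>  a = 9
  y = d  =>  y = 6
  u = 0 + 1  =>  u = 1
  t = u  =>  t = 1
  z = u * 3  =>  z = 3
  x = 7 + a  =>  x = 16
  return t = 1

Answer: 1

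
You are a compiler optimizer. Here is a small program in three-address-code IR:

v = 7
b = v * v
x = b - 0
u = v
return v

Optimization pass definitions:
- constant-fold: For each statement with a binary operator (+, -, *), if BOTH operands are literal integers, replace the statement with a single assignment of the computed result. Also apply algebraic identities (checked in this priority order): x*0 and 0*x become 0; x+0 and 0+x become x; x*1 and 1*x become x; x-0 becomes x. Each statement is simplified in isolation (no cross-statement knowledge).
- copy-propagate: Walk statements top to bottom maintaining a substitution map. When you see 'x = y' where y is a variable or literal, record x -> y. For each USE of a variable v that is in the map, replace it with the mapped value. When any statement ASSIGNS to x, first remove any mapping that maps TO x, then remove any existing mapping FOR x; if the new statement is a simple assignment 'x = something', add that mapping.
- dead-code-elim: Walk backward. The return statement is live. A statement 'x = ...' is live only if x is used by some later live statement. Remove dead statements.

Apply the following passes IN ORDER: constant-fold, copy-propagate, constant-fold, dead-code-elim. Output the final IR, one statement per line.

Initial IR:
  v = 7
  b = v * v
  x = b - 0
  u = v
  return v
After constant-fold (5 stmts):
  v = 7
  b = v * v
  x = b
  u = v
  return v
After copy-propagate (5 stmts):
  v = 7
  b = 7 * 7
  x = b
  u = 7
  return 7
After constant-fold (5 stmts):
  v = 7
  b = 49
  x = b
  u = 7
  return 7
After dead-code-elim (1 stmts):
  return 7

Answer: return 7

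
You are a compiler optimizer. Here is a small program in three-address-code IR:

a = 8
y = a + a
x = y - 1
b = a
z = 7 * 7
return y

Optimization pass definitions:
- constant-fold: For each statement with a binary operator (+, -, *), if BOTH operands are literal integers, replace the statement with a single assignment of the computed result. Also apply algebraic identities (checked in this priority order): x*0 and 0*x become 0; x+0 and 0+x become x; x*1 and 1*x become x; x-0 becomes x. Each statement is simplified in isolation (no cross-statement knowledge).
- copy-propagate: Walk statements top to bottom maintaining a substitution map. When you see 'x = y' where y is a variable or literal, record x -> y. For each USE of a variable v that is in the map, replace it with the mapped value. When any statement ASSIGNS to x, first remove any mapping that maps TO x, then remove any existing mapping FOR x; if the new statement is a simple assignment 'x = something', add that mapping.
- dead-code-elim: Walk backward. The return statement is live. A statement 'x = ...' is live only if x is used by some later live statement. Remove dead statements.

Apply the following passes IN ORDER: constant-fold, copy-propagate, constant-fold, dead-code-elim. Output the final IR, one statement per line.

Answer: y = 16
return y

Derivation:
Initial IR:
  a = 8
  y = a + a
  x = y - 1
  b = a
  z = 7 * 7
  return y
After constant-fold (6 stmts):
  a = 8
  y = a + a
  x = y - 1
  b = a
  z = 49
  return y
After copy-propagate (6 stmts):
  a = 8
  y = 8 + 8
  x = y - 1
  b = 8
  z = 49
  return y
After constant-fold (6 stmts):
  a = 8
  y = 16
  x = y - 1
  b = 8
  z = 49
  return y
After dead-code-elim (2 stmts):
  y = 16
  return y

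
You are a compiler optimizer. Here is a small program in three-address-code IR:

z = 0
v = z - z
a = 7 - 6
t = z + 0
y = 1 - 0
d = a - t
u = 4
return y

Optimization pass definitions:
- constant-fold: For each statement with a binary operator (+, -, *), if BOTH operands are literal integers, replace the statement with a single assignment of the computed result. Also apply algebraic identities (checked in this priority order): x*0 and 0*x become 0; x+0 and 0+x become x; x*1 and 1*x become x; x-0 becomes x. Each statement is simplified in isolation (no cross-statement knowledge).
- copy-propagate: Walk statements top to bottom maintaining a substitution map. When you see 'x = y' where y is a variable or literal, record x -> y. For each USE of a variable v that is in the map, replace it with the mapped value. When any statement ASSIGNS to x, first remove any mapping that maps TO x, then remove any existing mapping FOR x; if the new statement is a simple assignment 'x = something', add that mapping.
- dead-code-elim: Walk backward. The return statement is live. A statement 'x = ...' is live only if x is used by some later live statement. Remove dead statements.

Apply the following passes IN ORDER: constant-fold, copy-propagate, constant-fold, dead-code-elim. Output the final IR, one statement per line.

Answer: return 1

Derivation:
Initial IR:
  z = 0
  v = z - z
  a = 7 - 6
  t = z + 0
  y = 1 - 0
  d = a - t
  u = 4
  return y
After constant-fold (8 stmts):
  z = 0
  v = z - z
  a = 1
  t = z
  y = 1
  d = a - t
  u = 4
  return y
After copy-propagate (8 stmts):
  z = 0
  v = 0 - 0
  a = 1
  t = 0
  y = 1
  d = 1 - 0
  u = 4
  return 1
After constant-fold (8 stmts):
  z = 0
  v = 0
  a = 1
  t = 0
  y = 1
  d = 1
  u = 4
  return 1
After dead-code-elim (1 stmts):
  return 1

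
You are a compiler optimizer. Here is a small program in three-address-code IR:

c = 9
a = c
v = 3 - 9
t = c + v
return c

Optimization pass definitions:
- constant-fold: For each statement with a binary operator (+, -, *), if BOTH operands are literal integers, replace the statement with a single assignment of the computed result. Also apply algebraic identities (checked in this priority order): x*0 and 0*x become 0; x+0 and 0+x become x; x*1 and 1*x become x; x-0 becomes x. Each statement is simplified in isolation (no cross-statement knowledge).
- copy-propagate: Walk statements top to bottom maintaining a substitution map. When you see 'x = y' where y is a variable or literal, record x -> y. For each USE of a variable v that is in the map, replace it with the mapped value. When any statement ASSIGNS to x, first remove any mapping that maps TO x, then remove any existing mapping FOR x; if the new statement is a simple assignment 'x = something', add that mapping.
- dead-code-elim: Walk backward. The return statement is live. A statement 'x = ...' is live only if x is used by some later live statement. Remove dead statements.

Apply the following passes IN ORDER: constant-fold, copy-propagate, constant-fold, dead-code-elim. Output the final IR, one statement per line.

Initial IR:
  c = 9
  a = c
  v = 3 - 9
  t = c + v
  return c
After constant-fold (5 stmts):
  c = 9
  a = c
  v = -6
  t = c + v
  return c
After copy-propagate (5 stmts):
  c = 9
  a = 9
  v = -6
  t = 9 + -6
  return 9
After constant-fold (5 stmts):
  c = 9
  a = 9
  v = -6
  t = 3
  return 9
After dead-code-elim (1 stmts):
  return 9

Answer: return 9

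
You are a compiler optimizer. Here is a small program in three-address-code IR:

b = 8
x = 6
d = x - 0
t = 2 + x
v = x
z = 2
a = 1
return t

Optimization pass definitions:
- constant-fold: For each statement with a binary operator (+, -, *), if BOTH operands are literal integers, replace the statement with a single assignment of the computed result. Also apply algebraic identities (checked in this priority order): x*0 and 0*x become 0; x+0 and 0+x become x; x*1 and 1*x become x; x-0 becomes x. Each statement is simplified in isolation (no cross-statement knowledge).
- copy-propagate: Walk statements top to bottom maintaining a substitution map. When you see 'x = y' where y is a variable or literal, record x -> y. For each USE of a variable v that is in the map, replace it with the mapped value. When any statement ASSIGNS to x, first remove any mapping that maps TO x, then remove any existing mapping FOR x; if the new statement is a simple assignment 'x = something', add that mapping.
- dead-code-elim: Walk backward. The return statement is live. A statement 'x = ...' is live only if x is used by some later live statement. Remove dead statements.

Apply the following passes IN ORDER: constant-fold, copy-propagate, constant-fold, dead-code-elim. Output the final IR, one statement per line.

Answer: t = 8
return t

Derivation:
Initial IR:
  b = 8
  x = 6
  d = x - 0
  t = 2 + x
  v = x
  z = 2
  a = 1
  return t
After constant-fold (8 stmts):
  b = 8
  x = 6
  d = x
  t = 2 + x
  v = x
  z = 2
  a = 1
  return t
After copy-propagate (8 stmts):
  b = 8
  x = 6
  d = 6
  t = 2 + 6
  v = 6
  z = 2
  a = 1
  return t
After constant-fold (8 stmts):
  b = 8
  x = 6
  d = 6
  t = 8
  v = 6
  z = 2
  a = 1
  return t
After dead-code-elim (2 stmts):
  t = 8
  return t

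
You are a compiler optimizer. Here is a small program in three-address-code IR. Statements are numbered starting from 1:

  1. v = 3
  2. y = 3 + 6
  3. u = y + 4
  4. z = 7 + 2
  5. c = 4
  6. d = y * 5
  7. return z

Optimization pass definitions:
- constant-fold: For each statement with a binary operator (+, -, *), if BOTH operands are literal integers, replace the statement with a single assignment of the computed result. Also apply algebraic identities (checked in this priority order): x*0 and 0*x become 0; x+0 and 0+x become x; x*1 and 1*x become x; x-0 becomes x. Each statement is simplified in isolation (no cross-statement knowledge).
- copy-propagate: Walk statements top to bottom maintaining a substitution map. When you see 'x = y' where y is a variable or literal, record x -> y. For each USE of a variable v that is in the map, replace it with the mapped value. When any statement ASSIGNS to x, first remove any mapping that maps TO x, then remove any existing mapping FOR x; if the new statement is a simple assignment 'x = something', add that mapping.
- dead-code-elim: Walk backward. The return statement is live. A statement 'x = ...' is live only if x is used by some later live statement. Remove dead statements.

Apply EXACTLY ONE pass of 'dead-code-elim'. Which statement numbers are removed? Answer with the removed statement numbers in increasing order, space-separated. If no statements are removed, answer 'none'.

Answer: 1 2 3 5 6

Derivation:
Backward liveness scan:
Stmt 1 'v = 3': DEAD (v not in live set [])
Stmt 2 'y = 3 + 6': DEAD (y not in live set [])
Stmt 3 'u = y + 4': DEAD (u not in live set [])
Stmt 4 'z = 7 + 2': KEEP (z is live); live-in = []
Stmt 5 'c = 4': DEAD (c not in live set ['z'])
Stmt 6 'd = y * 5': DEAD (d not in live set ['z'])
Stmt 7 'return z': KEEP (return); live-in = ['z']
Removed statement numbers: [1, 2, 3, 5, 6]
Surviving IR:
  z = 7 + 2
  return z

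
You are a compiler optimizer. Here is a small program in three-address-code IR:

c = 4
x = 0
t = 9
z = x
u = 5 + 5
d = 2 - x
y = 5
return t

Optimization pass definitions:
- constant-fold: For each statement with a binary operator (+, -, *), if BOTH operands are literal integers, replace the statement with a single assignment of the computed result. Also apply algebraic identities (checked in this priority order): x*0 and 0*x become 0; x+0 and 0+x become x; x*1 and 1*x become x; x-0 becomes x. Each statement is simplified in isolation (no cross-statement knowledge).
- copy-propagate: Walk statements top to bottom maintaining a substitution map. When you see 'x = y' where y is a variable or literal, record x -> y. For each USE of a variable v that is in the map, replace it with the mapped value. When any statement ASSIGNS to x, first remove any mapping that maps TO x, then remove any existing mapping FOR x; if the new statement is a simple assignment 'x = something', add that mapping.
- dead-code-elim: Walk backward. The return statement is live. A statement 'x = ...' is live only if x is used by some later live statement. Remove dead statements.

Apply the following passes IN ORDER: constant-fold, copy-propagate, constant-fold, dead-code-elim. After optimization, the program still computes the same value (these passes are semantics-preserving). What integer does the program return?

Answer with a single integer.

Initial IR:
  c = 4
  x = 0
  t = 9
  z = x
  u = 5 + 5
  d = 2 - x
  y = 5
  return t
After constant-fold (8 stmts):
  c = 4
  x = 0
  t = 9
  z = x
  u = 10
  d = 2 - x
  y = 5
  return t
After copy-propagate (8 stmts):
  c = 4
  x = 0
  t = 9
  z = 0
  u = 10
  d = 2 - 0
  y = 5
  return 9
After constant-fold (8 stmts):
  c = 4
  x = 0
  t = 9
  z = 0
  u = 10
  d = 2
  y = 5
  return 9
After dead-code-elim (1 stmts):
  return 9
Evaluate:
  c = 4  =>  c = 4
  x = 0  =>  x = 0
  t = 9  =>  t = 9
  z = x  =>  z = 0
  u = 5 + 5  =>  u = 10
  d = 2 - x  =>  d = 2
  y = 5  =>  y = 5
  return t = 9

Answer: 9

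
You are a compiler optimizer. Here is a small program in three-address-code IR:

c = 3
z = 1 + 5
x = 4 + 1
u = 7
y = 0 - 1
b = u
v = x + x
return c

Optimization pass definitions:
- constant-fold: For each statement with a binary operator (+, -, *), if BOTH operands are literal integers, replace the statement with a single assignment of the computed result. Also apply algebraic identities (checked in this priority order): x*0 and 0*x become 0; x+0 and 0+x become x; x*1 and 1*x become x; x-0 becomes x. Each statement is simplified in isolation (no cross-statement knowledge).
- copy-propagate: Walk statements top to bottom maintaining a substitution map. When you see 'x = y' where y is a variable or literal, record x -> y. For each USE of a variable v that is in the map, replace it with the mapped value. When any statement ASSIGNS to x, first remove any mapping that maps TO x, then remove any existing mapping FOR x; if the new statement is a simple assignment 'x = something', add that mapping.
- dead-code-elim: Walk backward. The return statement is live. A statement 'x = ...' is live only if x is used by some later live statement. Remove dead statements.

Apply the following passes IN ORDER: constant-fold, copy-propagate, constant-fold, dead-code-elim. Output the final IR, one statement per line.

Answer: return 3

Derivation:
Initial IR:
  c = 3
  z = 1 + 5
  x = 4 + 1
  u = 7
  y = 0 - 1
  b = u
  v = x + x
  return c
After constant-fold (8 stmts):
  c = 3
  z = 6
  x = 5
  u = 7
  y = -1
  b = u
  v = x + x
  return c
After copy-propagate (8 stmts):
  c = 3
  z = 6
  x = 5
  u = 7
  y = -1
  b = 7
  v = 5 + 5
  return 3
After constant-fold (8 stmts):
  c = 3
  z = 6
  x = 5
  u = 7
  y = -1
  b = 7
  v = 10
  return 3
After dead-code-elim (1 stmts):
  return 3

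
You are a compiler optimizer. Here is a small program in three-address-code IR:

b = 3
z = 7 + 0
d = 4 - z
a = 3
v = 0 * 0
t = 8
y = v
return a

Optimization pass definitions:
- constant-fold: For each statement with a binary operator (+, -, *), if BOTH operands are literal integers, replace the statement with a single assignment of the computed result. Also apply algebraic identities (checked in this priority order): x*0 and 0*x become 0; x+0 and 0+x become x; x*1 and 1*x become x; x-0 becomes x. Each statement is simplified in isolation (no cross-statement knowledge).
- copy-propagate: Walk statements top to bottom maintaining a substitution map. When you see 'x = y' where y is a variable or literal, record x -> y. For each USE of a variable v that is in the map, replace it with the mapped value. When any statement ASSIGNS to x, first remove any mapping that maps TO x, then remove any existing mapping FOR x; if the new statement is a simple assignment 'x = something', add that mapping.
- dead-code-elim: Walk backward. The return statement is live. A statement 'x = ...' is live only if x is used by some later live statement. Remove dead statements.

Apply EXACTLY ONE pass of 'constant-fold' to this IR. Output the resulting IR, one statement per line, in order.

Applying constant-fold statement-by-statement:
  [1] b = 3  (unchanged)
  [2] z = 7 + 0  -> z = 7
  [3] d = 4 - z  (unchanged)
  [4] a = 3  (unchanged)
  [5] v = 0 * 0  -> v = 0
  [6] t = 8  (unchanged)
  [7] y = v  (unchanged)
  [8] return a  (unchanged)
Result (8 stmts):
  b = 3
  z = 7
  d = 4 - z
  a = 3
  v = 0
  t = 8
  y = v
  return a

Answer: b = 3
z = 7
d = 4 - z
a = 3
v = 0
t = 8
y = v
return a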